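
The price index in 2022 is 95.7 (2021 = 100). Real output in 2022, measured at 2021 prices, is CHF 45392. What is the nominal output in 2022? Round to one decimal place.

43440.1

Nominal = Real × (Index/100) = 45392 × (95.7/100)
        = 45392 × 0.957 = 43440.1440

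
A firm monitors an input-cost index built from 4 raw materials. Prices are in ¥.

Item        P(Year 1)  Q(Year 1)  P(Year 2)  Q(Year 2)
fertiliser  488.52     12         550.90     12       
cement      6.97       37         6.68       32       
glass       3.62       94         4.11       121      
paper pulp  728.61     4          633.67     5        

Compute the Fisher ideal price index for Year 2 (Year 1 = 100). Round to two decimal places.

103.75

Laspeyres component (base-period weights):
ΣP(Year 2)Q(Year 1) = 550.90×12 + 6.68×37 + 4.11×94 + 633.67×4 = 6610.8 + 247.16 + 386.34 + 2534.68 = 9778.98
ΣP(Year 1)Q(Year 1) = 488.52×12 + 6.97×37 + 3.62×94 + 728.61×4 = 5862.24 + 257.89 + 340.28 + 2914.44 = 9374.85
L = 9778.98 / 9374.85 × 100 = 104.3108
Paasche component (current-period weights):
ΣP(Year 2)Q(Year 2) = 550.90×12 + 6.68×32 + 4.11×121 + 633.67×5 = 6610.8 + 213.76 + 497.31 + 3168.35 = 10490.22
ΣP(Year 1)Q(Year 2) = 488.52×12 + 6.97×32 + 3.62×121 + 728.61×5 = 5862.24 + 223.04 + 438.02 + 3643.05 = 10166.35
P = 10490.22 / 10166.35 × 100 = 103.1857
Fisher = √(L × P) = √(104.3108 × 103.1857) = 103.7467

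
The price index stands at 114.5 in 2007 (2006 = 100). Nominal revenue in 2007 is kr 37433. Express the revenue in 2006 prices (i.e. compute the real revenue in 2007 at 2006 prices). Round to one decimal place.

Real = Nominal ÷ (Index/100) = 37433 ÷ (114.5/100)
     = 37433 ÷ 1.145 = 32692.5764

32692.6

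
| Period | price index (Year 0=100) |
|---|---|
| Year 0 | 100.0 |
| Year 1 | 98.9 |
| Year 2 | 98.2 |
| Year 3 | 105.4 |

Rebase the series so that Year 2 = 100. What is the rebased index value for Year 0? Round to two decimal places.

101.83

Rebased(Year 0) = 100.0 / 98.2 × 100 = 101.8330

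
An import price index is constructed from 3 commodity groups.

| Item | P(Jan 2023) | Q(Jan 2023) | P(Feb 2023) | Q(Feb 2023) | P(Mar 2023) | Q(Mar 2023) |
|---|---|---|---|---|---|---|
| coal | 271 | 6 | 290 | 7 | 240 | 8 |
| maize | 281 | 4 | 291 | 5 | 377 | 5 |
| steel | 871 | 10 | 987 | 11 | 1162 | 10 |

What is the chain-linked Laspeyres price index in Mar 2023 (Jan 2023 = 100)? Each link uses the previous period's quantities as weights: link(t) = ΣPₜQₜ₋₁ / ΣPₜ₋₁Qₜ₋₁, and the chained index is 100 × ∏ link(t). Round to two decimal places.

Link Jan 2023→Feb 2023:
ΣP(Feb 2023)Q(Jan 2023) = 290×6 + 291×4 + 987×10 = 1740 + 1164 + 9870 = 12774
ΣP(Jan 2023)Q(Jan 2023) = 271×6 + 281×4 + 871×10 = 1626 + 1124 + 8710 = 11460
link = 12774/11460 = 1.114660
Link Feb 2023→Mar 2023:
ΣP(Mar 2023)Q(Feb 2023) = 240×7 + 377×5 + 1162×11 = 1680 + 1885 + 12782 = 16347
ΣP(Feb 2023)Q(Feb 2023) = 290×7 + 291×5 + 987×11 = 2030 + 1455 + 10857 = 14342
link = 16347/14342 = 1.139799
Chained index = 100 × 1.114660 × 1.139799 = 127.0488

127.05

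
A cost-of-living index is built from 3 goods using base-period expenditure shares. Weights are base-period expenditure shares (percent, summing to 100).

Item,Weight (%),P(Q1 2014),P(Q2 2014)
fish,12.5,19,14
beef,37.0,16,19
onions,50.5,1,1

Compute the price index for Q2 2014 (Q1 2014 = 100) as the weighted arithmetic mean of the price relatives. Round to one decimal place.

103.6

fish: 12.5 × (14/19) = 12.5 × 0.736842 = 9.2105
beef: 37.0 × (19/16) = 37.0 × 1.187500 = 43.9375
onions: 50.5 × (1/1) = 50.5 × 1.000000 = 50.5000
Index = Σ wᵢ·(p₁ᵢ/p₀ᵢ) = 9.2105 + 43.9375 + 50.5000 = 103.6480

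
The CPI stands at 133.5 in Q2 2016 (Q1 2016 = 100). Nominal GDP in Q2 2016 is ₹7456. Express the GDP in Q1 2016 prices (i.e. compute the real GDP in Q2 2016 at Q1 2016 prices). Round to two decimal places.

Real = Nominal ÷ (Index/100) = 7456 ÷ (133.5/100)
     = 7456 ÷ 1.335 = 5585.0187

5585.02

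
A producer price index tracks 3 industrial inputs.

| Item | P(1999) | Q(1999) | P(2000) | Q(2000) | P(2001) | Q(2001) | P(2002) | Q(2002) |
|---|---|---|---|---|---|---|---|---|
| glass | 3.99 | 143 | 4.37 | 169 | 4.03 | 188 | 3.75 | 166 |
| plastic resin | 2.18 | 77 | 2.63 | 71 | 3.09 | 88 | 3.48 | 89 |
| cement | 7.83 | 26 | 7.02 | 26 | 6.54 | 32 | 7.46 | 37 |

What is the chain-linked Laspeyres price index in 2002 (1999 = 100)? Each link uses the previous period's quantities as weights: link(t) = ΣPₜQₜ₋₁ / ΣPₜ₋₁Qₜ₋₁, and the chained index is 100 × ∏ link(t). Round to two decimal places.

104.53

Link 1999→2000:
ΣP(2000)Q(1999) = 4.37×143 + 2.63×77 + 7.02×26 = 624.91 + 202.51 + 182.52 = 1009.94
ΣP(1999)Q(1999) = 3.99×143 + 2.18×77 + 7.83×26 = 570.57 + 167.86 + 203.58 = 942.01
link = 1009.94/942.01 = 1.072112
Link 2000→2001:
ΣP(2001)Q(2000) = 4.03×169 + 3.09×71 + 6.54×26 = 681.07 + 219.39 + 170.04 = 1070.5
ΣP(2000)Q(2000) = 4.37×169 + 2.63×71 + 7.02×26 = 738.53 + 186.73 + 182.52 = 1107.78
link = 1070.5/1107.78 = 0.966347
Link 2001→2002:
ΣP(2002)Q(2001) = 3.75×188 + 3.48×88 + 7.46×32 = 705 + 306.24 + 238.72 = 1249.96
ΣP(2001)Q(2001) = 4.03×188 + 3.09×88 + 6.54×32 = 757.64 + 271.92 + 209.28 = 1238.84
link = 1249.96/1238.84 = 1.008976
Chained index = 100 × 1.072112 × 0.966347 × 1.008976 = 104.5332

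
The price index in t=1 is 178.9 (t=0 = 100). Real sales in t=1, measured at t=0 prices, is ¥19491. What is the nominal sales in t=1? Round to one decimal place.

34869.4

Nominal = Real × (Index/100) = 19491 × (178.9/100)
        = 19491 × 1.789 = 34869.3990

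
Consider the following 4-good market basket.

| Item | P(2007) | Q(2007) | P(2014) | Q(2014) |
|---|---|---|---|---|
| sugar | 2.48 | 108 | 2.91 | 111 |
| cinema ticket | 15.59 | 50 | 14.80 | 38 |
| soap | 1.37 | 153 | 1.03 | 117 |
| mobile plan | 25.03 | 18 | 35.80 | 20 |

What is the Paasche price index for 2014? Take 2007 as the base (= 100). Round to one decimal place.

Paasche price index uses current-period quantities as weights.
ΣP(2014)·Q(2014) = 2.91×111 + 14.80×38 + 1.03×117 + 35.80×20 = 323.01 + 562.4 + 120.51 + 716 = 1721.92
ΣP(2007)·Q(2014) = 2.48×111 + 15.59×38 + 1.37×117 + 25.03×20 = 275.28 + 592.42 + 160.29 + 500.6 = 1528.59
Index = 1721.92 / 1528.59 × 100 = 112.6476

112.6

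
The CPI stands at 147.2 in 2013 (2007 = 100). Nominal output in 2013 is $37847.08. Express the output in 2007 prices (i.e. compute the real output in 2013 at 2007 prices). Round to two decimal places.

Real = Nominal ÷ (Index/100) = 37847.08 ÷ (147.2/100)
     = 37847.08 ÷ 1.472 = 25711.3315

25711.33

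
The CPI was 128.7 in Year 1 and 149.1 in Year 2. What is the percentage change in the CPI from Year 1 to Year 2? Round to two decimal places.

15.85%

Change = (149.1 − 128.7) / 128.7 × 100
       = 20.4 / 128.7 × 100 = 15.8508%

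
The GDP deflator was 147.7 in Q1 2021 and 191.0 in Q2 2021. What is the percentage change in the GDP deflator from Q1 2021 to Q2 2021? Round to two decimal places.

29.32%

Change = (191.0 − 147.7) / 147.7 × 100
       = 43.3 / 147.7 × 100 = 29.3162%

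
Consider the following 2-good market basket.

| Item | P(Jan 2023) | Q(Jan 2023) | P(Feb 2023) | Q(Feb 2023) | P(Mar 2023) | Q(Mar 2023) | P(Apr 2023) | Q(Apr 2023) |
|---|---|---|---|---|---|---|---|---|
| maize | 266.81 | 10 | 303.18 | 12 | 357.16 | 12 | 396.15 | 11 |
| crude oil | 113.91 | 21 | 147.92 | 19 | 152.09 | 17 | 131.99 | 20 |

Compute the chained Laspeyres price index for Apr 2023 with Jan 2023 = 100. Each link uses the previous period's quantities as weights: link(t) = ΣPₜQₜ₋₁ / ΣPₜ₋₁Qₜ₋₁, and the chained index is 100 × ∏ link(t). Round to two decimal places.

137.46

Link Jan 2023→Feb 2023:
ΣP(Feb 2023)Q(Jan 2023) = 303.18×10 + 147.92×21 = 3031.8 + 3106.32 = 6138.12
ΣP(Jan 2023)Q(Jan 2023) = 266.81×10 + 113.91×21 = 2668.1 + 2392.11 = 5060.21
link = 6138.12/5060.21 = 1.213017
Link Feb 2023→Mar 2023:
ΣP(Mar 2023)Q(Feb 2023) = 357.16×12 + 152.09×19 = 4285.92 + 2889.71 = 7175.63
ΣP(Feb 2023)Q(Feb 2023) = 303.18×12 + 147.92×19 = 3638.16 + 2810.48 = 6448.64
link = 7175.63/6448.64 = 1.112735
Link Mar 2023→Apr 2023:
ΣP(Apr 2023)Q(Mar 2023) = 396.15×12 + 131.99×17 = 4753.8 + 2243.83 = 6997.63
ΣP(Mar 2023)Q(Mar 2023) = 357.16×12 + 152.09×17 = 4285.92 + 2585.53 = 6871.45
link = 6997.63/6871.45 = 1.018363
Chained index = 100 × 1.213017 × 1.112735 × 1.018363 = 137.4552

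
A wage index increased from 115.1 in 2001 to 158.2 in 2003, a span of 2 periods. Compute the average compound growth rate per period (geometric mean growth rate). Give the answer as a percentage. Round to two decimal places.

Growth factor = (158.2/115.1)^(1/2) = (1.374457)^(1/2) = 1.172372
Growth rate = 1.172372 − 1 = 0.172372 = 17.2372%

17.24%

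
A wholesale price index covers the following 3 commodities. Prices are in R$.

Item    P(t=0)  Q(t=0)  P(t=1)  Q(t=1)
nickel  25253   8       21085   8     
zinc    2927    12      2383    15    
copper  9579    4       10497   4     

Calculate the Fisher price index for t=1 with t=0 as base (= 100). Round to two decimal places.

86.77

Laspeyres component (base-period weights):
ΣP(t=1)Q(t=0) = 21085×8 + 2383×12 + 10497×4 = 168680 + 28596 + 41988 = 239264
ΣP(t=0)Q(t=0) = 25253×8 + 2927×12 + 9579×4 = 202024 + 35124 + 38316 = 275464
L = 239264 / 275464 × 100 = 86.8585
Paasche component (current-period weights):
ΣP(t=1)Q(t=1) = 21085×8 + 2383×15 + 10497×4 = 168680 + 35745 + 41988 = 246413
ΣP(t=0)Q(t=1) = 25253×8 + 2927×15 + 9579×4 = 202024 + 43905 + 38316 = 284245
P = 246413 / 284245 × 100 = 86.6904
Fisher = √(L × P) = √(86.8585 × 86.6904) = 86.7744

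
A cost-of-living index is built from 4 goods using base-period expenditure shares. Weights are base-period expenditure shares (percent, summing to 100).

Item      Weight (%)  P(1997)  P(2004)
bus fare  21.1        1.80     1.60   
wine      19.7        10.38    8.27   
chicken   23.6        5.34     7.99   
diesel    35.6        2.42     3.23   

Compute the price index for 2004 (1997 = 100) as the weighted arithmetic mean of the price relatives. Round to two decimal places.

bus fare: 21.1 × (1.60/1.80) = 21.1 × 0.888889 = 18.7556
wine: 19.7 × (8.27/10.38) = 19.7 × 0.796724 = 15.6955
chicken: 23.6 × (7.99/5.34) = 23.6 × 1.496255 = 35.3116
diesel: 35.6 × (3.23/2.42) = 35.6 × 1.334711 = 47.5157
Index = Σ wᵢ·(p₁ᵢ/p₀ᵢ) = 18.7556 + 15.6955 + 35.3116 + 47.5157 = 117.2783

117.28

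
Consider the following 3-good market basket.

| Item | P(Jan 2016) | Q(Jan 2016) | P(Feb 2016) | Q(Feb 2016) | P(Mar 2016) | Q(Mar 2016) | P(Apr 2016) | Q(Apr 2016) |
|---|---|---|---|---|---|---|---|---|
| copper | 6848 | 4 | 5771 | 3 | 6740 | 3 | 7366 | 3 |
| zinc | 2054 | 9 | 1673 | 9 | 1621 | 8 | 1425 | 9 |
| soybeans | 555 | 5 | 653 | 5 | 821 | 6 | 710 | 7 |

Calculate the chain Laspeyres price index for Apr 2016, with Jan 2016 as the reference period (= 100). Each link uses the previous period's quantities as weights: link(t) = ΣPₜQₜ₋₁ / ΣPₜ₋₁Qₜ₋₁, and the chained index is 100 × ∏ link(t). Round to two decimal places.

Link Jan 2016→Feb 2016:
ΣP(Feb 2016)Q(Jan 2016) = 5771×4 + 1673×9 + 653×5 = 23084 + 15057 + 3265 = 41406
ΣP(Jan 2016)Q(Jan 2016) = 6848×4 + 2054×9 + 555×5 = 27392 + 18486 + 2775 = 48653
link = 41406/48653 = 0.851047
Link Feb 2016→Mar 2016:
ΣP(Mar 2016)Q(Feb 2016) = 6740×3 + 1621×9 + 821×5 = 20220 + 14589 + 4105 = 38914
ΣP(Feb 2016)Q(Feb 2016) = 5771×3 + 1673×9 + 653×5 = 17313 + 15057 + 3265 = 35635
link = 38914/35635 = 1.092016
Link Mar 2016→Apr 2016:
ΣP(Apr 2016)Q(Mar 2016) = 7366×3 + 1425×8 + 710×6 = 22098 + 11400 + 4260 = 37758
ΣP(Mar 2016)Q(Mar 2016) = 6740×3 + 1621×8 + 821×6 = 20220 + 12968 + 4926 = 38114
link = 37758/38114 = 0.990660
Chained index = 100 × 0.851047 × 1.092016 × 0.990660 = 92.0677

92.07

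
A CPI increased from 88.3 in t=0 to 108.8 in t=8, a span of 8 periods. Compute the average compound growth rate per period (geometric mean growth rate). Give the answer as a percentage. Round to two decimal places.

Growth factor = (108.8/88.3)^(1/8) = (1.232163)^(1/8) = 1.026440
Growth rate = 1.026440 − 1 = 0.026440 = 2.6440%

2.64%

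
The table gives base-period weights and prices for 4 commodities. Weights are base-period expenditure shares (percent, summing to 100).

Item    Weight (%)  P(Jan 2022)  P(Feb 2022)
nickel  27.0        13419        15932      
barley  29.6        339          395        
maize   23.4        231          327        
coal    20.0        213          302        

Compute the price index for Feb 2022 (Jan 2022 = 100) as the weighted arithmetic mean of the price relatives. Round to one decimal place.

128.0

nickel: 27.0 × (15932/13419) = 27.0 × 1.187272 = 32.0563
barley: 29.6 × (395/339) = 29.6 × 1.165192 = 34.4897
maize: 23.4 × (327/231) = 23.4 × 1.415584 = 33.1247
coal: 20.0 × (302/213) = 20.0 × 1.417840 = 28.3568
Index = Σ wᵢ·(p₁ᵢ/p₀ᵢ) = 32.0563 + 34.4897 + 33.1247 + 28.3568 = 128.0275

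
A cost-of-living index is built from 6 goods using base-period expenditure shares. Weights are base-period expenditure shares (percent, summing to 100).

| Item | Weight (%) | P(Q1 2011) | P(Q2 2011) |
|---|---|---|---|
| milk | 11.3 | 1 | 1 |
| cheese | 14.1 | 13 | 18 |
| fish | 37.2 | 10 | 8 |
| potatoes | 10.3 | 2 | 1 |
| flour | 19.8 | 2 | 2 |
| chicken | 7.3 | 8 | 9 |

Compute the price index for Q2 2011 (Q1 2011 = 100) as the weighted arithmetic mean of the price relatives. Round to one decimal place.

milk: 11.3 × (1/1) = 11.3 × 1.000000 = 11.3000
cheese: 14.1 × (18/13) = 14.1 × 1.384615 = 19.5231
fish: 37.2 × (8/10) = 37.2 × 0.800000 = 29.7600
potatoes: 10.3 × (1/2) = 10.3 × 0.500000 = 5.1500
flour: 19.8 × (2/2) = 19.8 × 1.000000 = 19.8000
chicken: 7.3 × (9/8) = 7.3 × 1.125000 = 8.2125
Index = Σ wᵢ·(p₁ᵢ/p₀ᵢ) = 11.3000 + 19.5231 + 29.7600 + 5.1500 + 19.8000 + 8.2125 = 93.7456

93.7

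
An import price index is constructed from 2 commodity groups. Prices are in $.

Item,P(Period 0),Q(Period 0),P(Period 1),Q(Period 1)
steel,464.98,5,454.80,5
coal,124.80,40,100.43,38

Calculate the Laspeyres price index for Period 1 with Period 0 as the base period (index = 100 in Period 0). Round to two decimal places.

85.98

Laspeyres price index uses base-period quantities as weights.
ΣP(Period 1)·Q(Period 0) = 454.80×5 + 100.43×40 = 2274 + 4017.2 = 6291.2
ΣP(Period 0)·Q(Period 0) = 464.98×5 + 124.80×40 = 2324.9 + 4992 = 7316.9
Index = 6291.2 / 7316.9 × 100 = 85.9818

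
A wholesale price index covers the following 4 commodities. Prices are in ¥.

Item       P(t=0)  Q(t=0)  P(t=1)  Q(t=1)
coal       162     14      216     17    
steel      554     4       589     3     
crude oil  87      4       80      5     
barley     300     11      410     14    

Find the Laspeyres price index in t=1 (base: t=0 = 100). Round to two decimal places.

125.55

Laspeyres price index uses base-period quantities as weights.
ΣP(t=1)·Q(t=0) = 216×14 + 589×4 + 80×4 + 410×11 = 3024 + 2356 + 320 + 4510 = 10210
ΣP(t=0)·Q(t=0) = 162×14 + 554×4 + 87×4 + 300×11 = 2268 + 2216 + 348 + 3300 = 8132
Index = 10210 / 8132 × 100 = 125.5534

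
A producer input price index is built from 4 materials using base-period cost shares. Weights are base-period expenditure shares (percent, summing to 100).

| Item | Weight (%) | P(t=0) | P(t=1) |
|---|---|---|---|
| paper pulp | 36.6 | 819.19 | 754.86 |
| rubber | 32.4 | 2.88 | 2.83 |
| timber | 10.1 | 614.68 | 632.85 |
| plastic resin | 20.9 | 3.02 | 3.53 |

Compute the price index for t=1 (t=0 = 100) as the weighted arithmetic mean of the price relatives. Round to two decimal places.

100.39

paper pulp: 36.6 × (754.86/819.19) = 36.6 × 0.921471 = 33.7258
rubber: 32.4 × (2.83/2.88) = 32.4 × 0.982639 = 31.8375
timber: 10.1 × (632.85/614.68) = 10.1 × 1.029560 = 10.3986
plastic resin: 20.9 × (3.53/3.02) = 20.9 × 1.168874 = 24.4295
Index = Σ wᵢ·(p₁ᵢ/p₀ᵢ) = 33.7258 + 31.8375 + 10.3986 + 24.4295 = 100.3914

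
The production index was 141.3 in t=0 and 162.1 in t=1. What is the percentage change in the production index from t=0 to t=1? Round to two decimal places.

Change = (162.1 − 141.3) / 141.3 × 100
       = 20.8 / 141.3 × 100 = 14.7205%

14.72%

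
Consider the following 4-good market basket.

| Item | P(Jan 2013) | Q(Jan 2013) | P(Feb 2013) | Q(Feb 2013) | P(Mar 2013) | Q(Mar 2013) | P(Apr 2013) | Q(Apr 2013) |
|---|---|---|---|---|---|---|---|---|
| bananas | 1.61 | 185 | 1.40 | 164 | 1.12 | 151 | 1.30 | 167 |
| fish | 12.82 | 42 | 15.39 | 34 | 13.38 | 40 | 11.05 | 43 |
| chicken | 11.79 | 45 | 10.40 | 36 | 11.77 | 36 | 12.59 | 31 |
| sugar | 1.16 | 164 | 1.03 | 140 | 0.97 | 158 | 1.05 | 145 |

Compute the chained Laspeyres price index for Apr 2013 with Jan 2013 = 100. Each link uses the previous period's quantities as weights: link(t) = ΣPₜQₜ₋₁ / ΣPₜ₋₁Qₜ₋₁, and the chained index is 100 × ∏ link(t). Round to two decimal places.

Link Jan 2013→Feb 2013:
ΣP(Feb 2013)Q(Jan 2013) = 1.40×185 + 15.39×42 + 10.40×45 + 1.03×164 = 259 + 646.38 + 468 + 168.92 = 1542.3
ΣP(Jan 2013)Q(Jan 2013) = 1.61×185 + 12.82×42 + 11.79×45 + 1.16×164 = 297.85 + 538.44 + 530.55 + 190.24 = 1557.08
link = 1542.3/1557.08 = 0.990508
Link Feb 2013→Mar 2013:
ΣP(Mar 2013)Q(Feb 2013) = 1.12×164 + 13.38×34 + 11.77×36 + 0.97×140 = 183.68 + 454.92 + 423.72 + 135.8 = 1198.12
ΣP(Feb 2013)Q(Feb 2013) = 1.40×164 + 15.39×34 + 10.40×36 + 1.03×140 = 229.6 + 523.26 + 374.4 + 144.2 = 1271.46
link = 1198.12/1271.46 = 0.942318
Link Mar 2013→Apr 2013:
ΣP(Apr 2013)Q(Mar 2013) = 1.30×151 + 11.05×40 + 12.59×36 + 1.05×158 = 196.3 + 442 + 453.24 + 165.9 = 1257.44
ΣP(Mar 2013)Q(Mar 2013) = 1.12×151 + 13.38×40 + 11.77×36 + 0.97×158 = 169.12 + 535.2 + 423.72 + 153.26 = 1281.3
link = 1257.44/1281.3 = 0.981378
Chained index = 100 × 0.990508 × 0.942318 × 0.981378 = 91.5993

91.60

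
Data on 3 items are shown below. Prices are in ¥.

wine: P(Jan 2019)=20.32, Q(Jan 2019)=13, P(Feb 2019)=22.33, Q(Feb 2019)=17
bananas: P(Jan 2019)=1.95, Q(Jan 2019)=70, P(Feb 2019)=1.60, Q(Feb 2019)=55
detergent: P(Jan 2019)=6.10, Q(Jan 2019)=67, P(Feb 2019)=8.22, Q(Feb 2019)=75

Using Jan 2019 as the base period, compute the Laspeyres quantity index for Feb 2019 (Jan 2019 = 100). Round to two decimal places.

Laspeyres quantity index uses base-period prices as weights.
ΣP(Jan 2019)·Q(Feb 2019) = 20.32×17 + 1.95×55 + 6.10×75 = 345.44 + 107.25 + 457.5 = 910.19
ΣP(Jan 2019)·Q(Jan 2019) = 20.32×13 + 1.95×70 + 6.10×67 = 264.16 + 136.5 + 408.7 = 809.36
Index = 910.19 / 809.36 × 100 = 112.4580

112.46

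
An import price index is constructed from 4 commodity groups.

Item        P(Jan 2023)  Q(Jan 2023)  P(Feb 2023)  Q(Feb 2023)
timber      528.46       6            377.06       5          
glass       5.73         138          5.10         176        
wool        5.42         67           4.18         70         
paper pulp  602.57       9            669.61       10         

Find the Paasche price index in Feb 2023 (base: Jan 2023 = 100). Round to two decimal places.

97.17

Paasche price index uses current-period quantities as weights.
ΣP(Feb 2023)·Q(Feb 2023) = 377.06×5 + 5.10×176 + 4.18×70 + 669.61×10 = 1885.3 + 897.6 + 292.6 + 6696.1 = 9771.6
ΣP(Jan 2023)·Q(Feb 2023) = 528.46×5 + 5.73×176 + 5.42×70 + 602.57×10 = 2642.3 + 1008.48 + 379.4 + 6025.7 = 10055.88
Index = 9771.6 / 10055.88 × 100 = 97.1730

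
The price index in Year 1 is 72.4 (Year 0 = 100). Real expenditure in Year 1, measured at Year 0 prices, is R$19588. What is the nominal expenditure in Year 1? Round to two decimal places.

Nominal = Real × (Index/100) = 19588 × (72.4/100)
        = 19588 × 0.724 = 14181.7120

14181.71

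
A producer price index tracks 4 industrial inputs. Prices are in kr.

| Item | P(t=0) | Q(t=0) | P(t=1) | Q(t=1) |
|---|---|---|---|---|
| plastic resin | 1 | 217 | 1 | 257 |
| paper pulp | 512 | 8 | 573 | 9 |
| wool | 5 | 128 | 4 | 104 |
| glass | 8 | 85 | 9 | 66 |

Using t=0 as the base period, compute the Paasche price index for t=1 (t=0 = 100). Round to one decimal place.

Paasche price index uses current-period quantities as weights.
ΣP(t=1)·Q(t=1) = 1×257 + 573×9 + 4×104 + 9×66 = 257 + 5157 + 416 + 594 = 6424
ΣP(t=0)·Q(t=1) = 1×257 + 512×9 + 5×104 + 8×66 = 257 + 4608 + 520 + 528 = 5913
Index = 6424 / 5913 × 100 = 108.6420

108.6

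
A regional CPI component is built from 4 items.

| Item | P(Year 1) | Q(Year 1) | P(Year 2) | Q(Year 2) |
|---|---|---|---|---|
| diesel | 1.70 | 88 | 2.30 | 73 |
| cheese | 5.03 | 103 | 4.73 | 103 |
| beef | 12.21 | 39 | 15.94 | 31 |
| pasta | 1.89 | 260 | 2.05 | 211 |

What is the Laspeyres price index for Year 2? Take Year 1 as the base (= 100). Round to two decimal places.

Laspeyres price index uses base-period quantities as weights.
ΣP(Year 2)·Q(Year 1) = 2.30×88 + 4.73×103 + 15.94×39 + 2.05×260 = 202.4 + 487.19 + 621.66 + 533 = 1844.25
ΣP(Year 1)·Q(Year 1) = 1.70×88 + 5.03×103 + 12.21×39 + 1.89×260 = 149.6 + 518.09 + 476.19 + 491.4 = 1635.28
Index = 1844.25 / 1635.28 × 100 = 112.7789

112.78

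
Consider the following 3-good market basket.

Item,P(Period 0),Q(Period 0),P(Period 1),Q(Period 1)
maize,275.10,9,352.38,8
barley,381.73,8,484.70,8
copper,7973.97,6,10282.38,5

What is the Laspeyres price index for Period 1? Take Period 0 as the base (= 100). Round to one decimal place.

Laspeyres price index uses base-period quantities as weights.
ΣP(Period 1)·Q(Period 0) = 352.38×9 + 484.70×8 + 10282.38×6 = 3171.42 + 3877.6 + 61694.28 = 68743.3
ΣP(Period 0)·Q(Period 0) = 275.10×9 + 381.73×8 + 7973.97×6 = 2475.9 + 3053.84 + 47843.82 = 53373.56
Index = 68743.3 / 53373.56 × 100 = 128.7965

128.8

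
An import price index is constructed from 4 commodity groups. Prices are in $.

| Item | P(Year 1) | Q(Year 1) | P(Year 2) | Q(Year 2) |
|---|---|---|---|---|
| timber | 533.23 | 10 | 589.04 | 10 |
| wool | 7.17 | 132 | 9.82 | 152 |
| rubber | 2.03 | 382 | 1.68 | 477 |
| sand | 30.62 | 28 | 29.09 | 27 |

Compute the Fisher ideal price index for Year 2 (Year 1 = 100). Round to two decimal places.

Laspeyres component (base-period weights):
ΣP(Year 2)Q(Year 1) = 589.04×10 + 9.82×132 + 1.68×382 + 29.09×28 = 5890.4 + 1296.24 + 641.76 + 814.52 = 8642.92
ΣP(Year 1)Q(Year 1) = 533.23×10 + 7.17×132 + 2.03×382 + 30.62×28 = 5332.3 + 946.44 + 775.46 + 857.36 = 7911.56
L = 8642.92 / 7911.56 × 100 = 109.2442
Paasche component (current-period weights):
ΣP(Year 2)Q(Year 2) = 589.04×10 + 9.82×152 + 1.68×477 + 29.09×27 = 5890.4 + 1492.64 + 801.36 + 785.43 = 8969.83
ΣP(Year 1)Q(Year 2) = 533.23×10 + 7.17×152 + 2.03×477 + 30.62×27 = 5332.3 + 1089.84 + 968.31 + 826.74 = 8217.19
P = 8969.83 / 8217.19 × 100 = 109.1593
Fisher = √(L × P) = √(109.2442 × 109.1593) = 109.2018

109.20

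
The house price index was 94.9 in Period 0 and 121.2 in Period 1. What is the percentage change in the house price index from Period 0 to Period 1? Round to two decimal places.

27.71%

Change = (121.2 − 94.9) / 94.9 × 100
       = 26.3 / 94.9 × 100 = 27.7134%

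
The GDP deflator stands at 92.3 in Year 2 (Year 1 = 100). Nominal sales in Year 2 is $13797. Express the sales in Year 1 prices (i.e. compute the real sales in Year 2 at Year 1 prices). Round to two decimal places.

14948.00

Real = Nominal ÷ (Index/100) = 13797 ÷ (92.3/100)
     = 13797 ÷ 0.923 = 14947.9957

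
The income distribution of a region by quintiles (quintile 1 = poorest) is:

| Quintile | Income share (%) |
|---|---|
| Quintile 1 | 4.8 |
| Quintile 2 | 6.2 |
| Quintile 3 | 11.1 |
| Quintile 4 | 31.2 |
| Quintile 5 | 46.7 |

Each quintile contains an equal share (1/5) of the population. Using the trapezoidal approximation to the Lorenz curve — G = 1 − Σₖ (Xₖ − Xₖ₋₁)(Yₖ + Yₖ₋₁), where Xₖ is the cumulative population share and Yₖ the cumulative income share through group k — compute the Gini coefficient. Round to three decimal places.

0.435

Cumulative income shares Yₖ: 0.0480, 0.1100, 0.2210, 0.5330, 1.0000
Σ (Xₖ−Xₖ₋₁)(Yₖ+Yₖ₋₁) = (1/5)(0.0480+0.0000) + (1/5)(0.1100+0.0480) + (1/5)(0.2210+0.1100) + (1/5)(0.5330+0.2210) + (1/5)(1.0000+0.5330)
  = 0.0096 + 0.0316 + 0.0662 + 0.1508 + 0.3066 = 0.5648
G = 1 − 0.5648 = 0.4352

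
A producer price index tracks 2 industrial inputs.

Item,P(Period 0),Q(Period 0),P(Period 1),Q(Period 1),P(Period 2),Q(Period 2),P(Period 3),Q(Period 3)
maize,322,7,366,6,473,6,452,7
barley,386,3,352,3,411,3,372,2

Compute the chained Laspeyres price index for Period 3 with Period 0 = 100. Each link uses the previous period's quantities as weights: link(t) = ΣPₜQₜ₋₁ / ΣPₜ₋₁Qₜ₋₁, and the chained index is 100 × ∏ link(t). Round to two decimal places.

Link Period 0→Period 1:
ΣP(Period 1)Q(Period 0) = 366×7 + 352×3 = 2562 + 1056 = 3618
ΣP(Period 0)Q(Period 0) = 322×7 + 386×3 = 2254 + 1158 = 3412
link = 3618/3412 = 1.060375
Link Period 1→Period 2:
ΣP(Period 2)Q(Period 1) = 473×6 + 411×3 = 2838 + 1233 = 4071
ΣP(Period 1)Q(Period 1) = 366×6 + 352×3 = 2196 + 1056 = 3252
link = 4071/3252 = 1.251845
Link Period 2→Period 3:
ΣP(Period 3)Q(Period 2) = 452×6 + 372×3 = 2712 + 1116 = 3828
ΣP(Period 2)Q(Period 2) = 473×6 + 411×3 = 2838 + 1233 = 4071
link = 3828/4071 = 0.940310
Chained index = 100 × 1.060375 × 1.251845 × 0.940310 = 124.8191

124.82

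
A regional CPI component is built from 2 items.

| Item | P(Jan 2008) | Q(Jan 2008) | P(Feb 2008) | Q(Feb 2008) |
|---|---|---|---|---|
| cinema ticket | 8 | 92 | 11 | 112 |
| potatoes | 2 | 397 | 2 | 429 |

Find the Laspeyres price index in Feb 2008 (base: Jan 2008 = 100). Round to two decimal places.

118.04

Laspeyres price index uses base-period quantities as weights.
ΣP(Feb 2008)·Q(Jan 2008) = 11×92 + 2×397 = 1012 + 794 = 1806
ΣP(Jan 2008)·Q(Jan 2008) = 8×92 + 2×397 = 736 + 794 = 1530
Index = 1806 / 1530 × 100 = 118.0392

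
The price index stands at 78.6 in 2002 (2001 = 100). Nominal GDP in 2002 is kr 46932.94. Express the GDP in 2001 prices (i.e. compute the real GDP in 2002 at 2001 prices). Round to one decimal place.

Real = Nominal ÷ (Index/100) = 46932.94 ÷ (78.6/100)
     = 46932.94 ÷ 0.786 = 59711.1196

59711.1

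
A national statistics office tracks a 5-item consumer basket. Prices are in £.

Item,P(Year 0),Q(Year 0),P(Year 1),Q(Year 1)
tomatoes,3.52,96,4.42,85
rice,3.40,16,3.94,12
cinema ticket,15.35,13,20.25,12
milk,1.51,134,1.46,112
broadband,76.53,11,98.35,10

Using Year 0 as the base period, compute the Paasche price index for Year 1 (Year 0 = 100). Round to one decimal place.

124.3

Paasche price index uses current-period quantities as weights.
ΣP(Year 1)·Q(Year 1) = 4.42×85 + 3.94×12 + 20.25×12 + 1.46×112 + 98.35×10 = 375.7 + 47.28 + 243 + 163.52 + 983.5 = 1813
ΣP(Year 0)·Q(Year 1) = 3.52×85 + 3.40×12 + 15.35×12 + 1.51×112 + 76.53×10 = 299.2 + 40.8 + 184.2 + 169.12 + 765.3 = 1458.62
Index = 1813 / 1458.62 × 100 = 124.2956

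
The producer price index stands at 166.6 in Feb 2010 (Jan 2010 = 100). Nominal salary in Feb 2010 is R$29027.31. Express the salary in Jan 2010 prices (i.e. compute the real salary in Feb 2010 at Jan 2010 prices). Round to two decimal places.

Real = Nominal ÷ (Index/100) = 29027.31 ÷ (166.6/100)
     = 29027.31 ÷ 1.666 = 17423.3553

17423.36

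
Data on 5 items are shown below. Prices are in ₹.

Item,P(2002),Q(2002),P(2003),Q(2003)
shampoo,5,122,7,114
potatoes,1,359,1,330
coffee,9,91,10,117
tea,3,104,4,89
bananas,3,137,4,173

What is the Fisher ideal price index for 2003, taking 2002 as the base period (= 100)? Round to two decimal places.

Laspeyres component (base-period weights):
ΣP(2003)Q(2002) = 7×122 + 1×359 + 10×91 + 4×104 + 4×137 = 854 + 359 + 910 + 416 + 548 = 3087
ΣP(2002)Q(2002) = 5×122 + 1×359 + 9×91 + 3×104 + 3×137 = 610 + 359 + 819 + 312 + 411 = 2511
L = 3087 / 2511 × 100 = 122.9391
Paasche component (current-period weights):
ΣP(2003)Q(2003) = 7×114 + 1×330 + 10×117 + 4×89 + 4×173 = 798 + 330 + 1170 + 356 + 692 = 3346
ΣP(2002)Q(2003) = 5×114 + 1×330 + 9×117 + 3×89 + 3×173 = 570 + 330 + 1053 + 267 + 519 = 2739
P = 3346 / 2739 × 100 = 122.1614
Fisher = √(L × P) = √(122.9391 × 122.1614) = 122.5496

122.55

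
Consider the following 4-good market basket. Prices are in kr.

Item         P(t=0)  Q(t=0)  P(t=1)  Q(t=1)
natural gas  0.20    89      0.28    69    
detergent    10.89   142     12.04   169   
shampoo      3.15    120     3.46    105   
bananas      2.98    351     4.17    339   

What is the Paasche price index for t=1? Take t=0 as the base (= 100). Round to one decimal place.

119.9

Paasche price index uses current-period quantities as weights.
ΣP(t=1)·Q(t=1) = 0.28×69 + 12.04×169 + 3.46×105 + 4.17×339 = 19.32 + 2034.76 + 363.3 + 1413.63 = 3831.01
ΣP(t=0)·Q(t=1) = 0.20×69 + 10.89×169 + 3.15×105 + 2.98×339 = 13.8 + 1840.41 + 330.75 + 1010.22 = 3195.18
Index = 3831.01 / 3195.18 × 100 = 119.8997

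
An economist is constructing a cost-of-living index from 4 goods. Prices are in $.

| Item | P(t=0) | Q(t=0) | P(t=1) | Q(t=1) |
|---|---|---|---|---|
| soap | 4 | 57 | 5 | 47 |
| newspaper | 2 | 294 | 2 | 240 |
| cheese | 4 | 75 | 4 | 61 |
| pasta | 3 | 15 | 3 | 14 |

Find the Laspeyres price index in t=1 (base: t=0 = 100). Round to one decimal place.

Laspeyres price index uses base-period quantities as weights.
ΣP(t=1)·Q(t=0) = 5×57 + 2×294 + 4×75 + 3×15 = 285 + 588 + 300 + 45 = 1218
ΣP(t=0)·Q(t=0) = 4×57 + 2×294 + 4×75 + 3×15 = 228 + 588 + 300 + 45 = 1161
Index = 1218 / 1161 × 100 = 104.9096

104.9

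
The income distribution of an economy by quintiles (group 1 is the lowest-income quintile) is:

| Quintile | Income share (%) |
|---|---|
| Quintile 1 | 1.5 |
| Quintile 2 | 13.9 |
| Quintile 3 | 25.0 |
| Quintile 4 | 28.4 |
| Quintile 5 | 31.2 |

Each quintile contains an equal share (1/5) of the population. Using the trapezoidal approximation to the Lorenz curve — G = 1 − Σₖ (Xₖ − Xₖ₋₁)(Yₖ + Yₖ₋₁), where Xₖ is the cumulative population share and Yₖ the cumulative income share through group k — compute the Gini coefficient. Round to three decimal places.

0.296

Cumulative income shares Yₖ: 0.0150, 0.1540, 0.4040, 0.6880, 1.0000
Σ (Xₖ−Xₖ₋₁)(Yₖ+Yₖ₋₁) = (1/5)(0.0150+0.0000) + (1/5)(0.1540+0.0150) + (1/5)(0.4040+0.1540) + (1/5)(0.6880+0.4040) + (1/5)(1.0000+0.6880)
  = 0.0030 + 0.0338 + 0.1116 + 0.2184 + 0.3376 = 0.7044
G = 1 − 0.7044 = 0.2956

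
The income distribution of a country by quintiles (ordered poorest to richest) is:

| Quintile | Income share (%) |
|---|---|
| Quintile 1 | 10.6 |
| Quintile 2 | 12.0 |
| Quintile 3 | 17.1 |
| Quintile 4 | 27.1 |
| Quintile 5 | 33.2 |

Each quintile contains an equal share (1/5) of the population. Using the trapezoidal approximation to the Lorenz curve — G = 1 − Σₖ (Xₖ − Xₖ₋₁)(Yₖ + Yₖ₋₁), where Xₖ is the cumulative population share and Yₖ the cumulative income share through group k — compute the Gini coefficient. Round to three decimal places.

0.241

Cumulative income shares Yₖ: 0.1060, 0.2260, 0.3970, 0.6680, 1.0000
Σ (Xₖ−Xₖ₋₁)(Yₖ+Yₖ₋₁) = (1/5)(0.1060+0.0000) + (1/5)(0.2260+0.1060) + (1/5)(0.3970+0.2260) + (1/5)(0.6680+0.3970) + (1/5)(1.0000+0.6680)
  = 0.0212 + 0.0664 + 0.1246 + 0.2130 + 0.3336 = 0.7588
G = 1 − 0.7588 = 0.2412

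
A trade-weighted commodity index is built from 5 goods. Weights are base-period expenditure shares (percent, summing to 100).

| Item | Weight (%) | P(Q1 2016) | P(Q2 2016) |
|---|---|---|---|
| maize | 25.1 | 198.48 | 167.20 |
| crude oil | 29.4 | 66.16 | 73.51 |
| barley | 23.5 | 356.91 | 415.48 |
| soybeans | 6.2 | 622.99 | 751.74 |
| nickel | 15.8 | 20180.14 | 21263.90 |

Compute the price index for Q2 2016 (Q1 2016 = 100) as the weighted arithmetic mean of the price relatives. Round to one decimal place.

maize: 25.1 × (167.20/198.48) = 25.1 × 0.842402 = 21.1443
crude oil: 29.4 × (73.51/66.16) = 29.4 × 1.111094 = 32.6662
barley: 23.5 × (415.48/356.91) = 23.5 × 1.164103 = 27.3564
soybeans: 6.2 × (751.74/622.99) = 6.2 × 1.206665 = 7.4813
nickel: 15.8 × (21263.90/20180.14) = 15.8 × 1.053704 = 16.6485
Index = Σ wᵢ·(p₁ᵢ/p₀ᵢ) = 21.1443 + 32.6662 + 27.3564 + 7.4813 + 16.6485 = 105.2967

105.3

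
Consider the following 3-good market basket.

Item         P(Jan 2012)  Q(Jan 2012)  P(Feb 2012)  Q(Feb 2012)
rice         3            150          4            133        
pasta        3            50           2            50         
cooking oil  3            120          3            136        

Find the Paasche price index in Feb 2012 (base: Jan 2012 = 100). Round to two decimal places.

108.67

Paasche price index uses current-period quantities as weights.
ΣP(Feb 2012)·Q(Feb 2012) = 4×133 + 2×50 + 3×136 = 532 + 100 + 408 = 1040
ΣP(Jan 2012)·Q(Feb 2012) = 3×133 + 3×50 + 3×136 = 399 + 150 + 408 = 957
Index = 1040 / 957 × 100 = 108.6729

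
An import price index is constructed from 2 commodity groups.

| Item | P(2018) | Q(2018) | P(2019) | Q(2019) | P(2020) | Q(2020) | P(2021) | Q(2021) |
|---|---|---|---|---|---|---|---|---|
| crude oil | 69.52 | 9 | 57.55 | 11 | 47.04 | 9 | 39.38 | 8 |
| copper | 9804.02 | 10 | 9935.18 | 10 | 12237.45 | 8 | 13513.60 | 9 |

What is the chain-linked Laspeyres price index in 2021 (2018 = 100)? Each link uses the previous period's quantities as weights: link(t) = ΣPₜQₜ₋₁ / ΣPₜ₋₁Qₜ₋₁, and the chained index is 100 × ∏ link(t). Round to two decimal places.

137.24

Link 2018→2019:
ΣP(2019)Q(2018) = 57.55×9 + 9935.18×10 = 517.95 + 99351.8 = 99869.75
ΣP(2018)Q(2018) = 69.52×9 + 9804.02×10 = 625.68 + 98040.2 = 98665.88
link = 99869.75/98665.88 = 1.012201
Link 2019→2020:
ΣP(2020)Q(2019) = 47.04×11 + 12237.45×10 = 517.44 + 122374.5 = 122891.94
ΣP(2019)Q(2019) = 57.55×11 + 9935.18×10 = 633.05 + 99351.8 = 99984.85
link = 122891.94/99984.85 = 1.229106
Link 2020→2021:
ΣP(2021)Q(2020) = 39.38×9 + 13513.60×8 = 354.42 + 108108.8 = 108463.22
ΣP(2020)Q(2020) = 47.04×9 + 12237.45×8 = 423.36 + 97899.6 = 98322.96
link = 108463.22/98322.96 = 1.103132
Chained index = 100 × 1.012201 × 1.229106 × 1.103132 = 137.2410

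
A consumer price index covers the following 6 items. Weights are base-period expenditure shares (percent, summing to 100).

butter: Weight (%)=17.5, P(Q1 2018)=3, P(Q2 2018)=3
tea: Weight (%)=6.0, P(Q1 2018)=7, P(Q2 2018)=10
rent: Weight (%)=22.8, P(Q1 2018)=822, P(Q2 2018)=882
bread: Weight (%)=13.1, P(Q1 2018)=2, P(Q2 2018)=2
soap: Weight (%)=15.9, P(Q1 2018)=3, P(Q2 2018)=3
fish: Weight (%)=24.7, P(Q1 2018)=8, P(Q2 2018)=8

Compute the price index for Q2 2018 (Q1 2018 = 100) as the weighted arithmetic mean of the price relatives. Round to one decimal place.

butter: 17.5 × (3/3) = 17.5 × 1.000000 = 17.5000
tea: 6.0 × (10/7) = 6.0 × 1.428571 = 8.5714
rent: 22.8 × (882/822) = 22.8 × 1.072993 = 24.4642
bread: 13.1 × (2/2) = 13.1 × 1.000000 = 13.1000
soap: 15.9 × (3/3) = 15.9 × 1.000000 = 15.9000
fish: 24.7 × (8/8) = 24.7 × 1.000000 = 24.7000
Index = Σ wᵢ·(p₁ᵢ/p₀ᵢ) = 17.5000 + 8.5714 + 24.4642 + 13.1000 + 15.9000 + 24.7000 = 104.2357

104.2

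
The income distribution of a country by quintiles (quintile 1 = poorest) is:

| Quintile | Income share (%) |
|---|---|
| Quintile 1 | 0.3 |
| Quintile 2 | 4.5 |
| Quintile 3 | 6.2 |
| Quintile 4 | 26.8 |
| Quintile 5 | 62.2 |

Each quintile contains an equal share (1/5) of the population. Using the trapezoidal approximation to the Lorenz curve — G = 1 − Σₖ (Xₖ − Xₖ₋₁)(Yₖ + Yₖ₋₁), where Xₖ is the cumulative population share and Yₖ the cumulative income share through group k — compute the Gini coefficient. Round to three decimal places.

Cumulative income shares Yₖ: 0.0030, 0.0480, 0.1100, 0.3780, 1.0000
Σ (Xₖ−Xₖ₋₁)(Yₖ+Yₖ₋₁) = (1/5)(0.0030+0.0000) + (1/5)(0.0480+0.0030) + (1/5)(0.1100+0.0480) + (1/5)(0.3780+0.1100) + (1/5)(1.0000+0.3780)
  = 0.0006 + 0.0102 + 0.0316 + 0.0976 + 0.2756 = 0.4156
G = 1 − 0.4156 = 0.5844

0.584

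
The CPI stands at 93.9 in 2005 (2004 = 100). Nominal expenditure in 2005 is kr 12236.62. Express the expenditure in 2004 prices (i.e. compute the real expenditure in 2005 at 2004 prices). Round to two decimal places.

Real = Nominal ÷ (Index/100) = 12236.62 ÷ (93.9/100)
     = 12236.62 ÷ 0.939 = 13031.5442

13031.54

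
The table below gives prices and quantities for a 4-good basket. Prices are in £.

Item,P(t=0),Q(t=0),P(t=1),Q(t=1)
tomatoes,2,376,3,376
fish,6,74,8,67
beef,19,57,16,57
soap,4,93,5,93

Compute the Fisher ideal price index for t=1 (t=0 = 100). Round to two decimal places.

116.69

Laspeyres component (base-period weights):
ΣP(t=1)Q(t=0) = 3×376 + 8×74 + 16×57 + 5×93 = 1128 + 592 + 912 + 465 = 3097
ΣP(t=0)Q(t=0) = 2×376 + 6×74 + 19×57 + 4×93 = 752 + 444 + 1083 + 372 = 2651
L = 3097 / 2651 × 100 = 116.8238
Paasche component (current-period weights):
ΣP(t=1)Q(t=1) = 3×376 + 8×67 + 16×57 + 5×93 = 1128 + 536 + 912 + 465 = 3041
ΣP(t=0)Q(t=1) = 2×376 + 6×67 + 19×57 + 4×93 = 752 + 402 + 1083 + 372 = 2609
P = 3041 / 2609 × 100 = 116.5581
Fisher = √(L × P) = √(116.8238 × 116.5581) = 116.6909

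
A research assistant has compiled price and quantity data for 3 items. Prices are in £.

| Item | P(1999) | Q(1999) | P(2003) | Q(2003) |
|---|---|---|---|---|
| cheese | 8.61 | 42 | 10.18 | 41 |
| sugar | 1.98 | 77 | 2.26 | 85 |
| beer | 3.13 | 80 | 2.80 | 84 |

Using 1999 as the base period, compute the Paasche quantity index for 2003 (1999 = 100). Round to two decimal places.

102.31

Paasche quantity index uses current-period prices as weights.
ΣP(2003)·Q(2003) = 10.18×41 + 2.26×85 + 2.80×84 = 417.38 + 192.1 + 235.2 = 844.68
ΣP(2003)·Q(1999) = 10.18×42 + 2.26×77 + 2.80×80 = 427.56 + 174.02 + 224 = 825.58
Index = 844.68 / 825.58 × 100 = 102.3135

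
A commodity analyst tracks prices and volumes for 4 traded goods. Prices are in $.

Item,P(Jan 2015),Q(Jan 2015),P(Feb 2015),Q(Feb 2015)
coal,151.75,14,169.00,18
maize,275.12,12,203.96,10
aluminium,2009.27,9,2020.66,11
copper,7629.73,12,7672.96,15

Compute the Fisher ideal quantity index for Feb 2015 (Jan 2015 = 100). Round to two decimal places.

Laspeyres component (base-period weights):
ΣP(Jan 2015)Q(Feb 2015) = 151.75×18 + 275.12×10 + 2009.27×11 + 7629.73×15 = 2731.5 + 2751.2 + 22101.97 + 114445.95 = 142030.62
ΣP(Jan 2015)Q(Jan 2015) = 151.75×14 + 275.12×12 + 2009.27×9 + 7629.73×12 = 2124.5 + 3301.44 + 18083.43 + 91556.76 = 115066.13
L = 142030.62 / 115066.13 × 100 = 123.4339
Paasche component (current-period weights):
ΣP(Feb 2015)Q(Feb 2015) = 169.00×18 + 203.96×10 + 2020.66×11 + 7672.96×15 = 3042 + 2039.6 + 22227.26 + 115094.4 = 142403.26
ΣP(Feb 2015)Q(Jan 2015) = 169.00×14 + 203.96×12 + 2020.66×9 + 7672.96×12 = 2366 + 2447.52 + 18185.94 + 92075.52 = 115074.98
P = 142403.26 / 115074.98 × 100 = 123.7482
Fisher = √(L × P) = √(123.4339 × 123.7482) = 123.5910

123.59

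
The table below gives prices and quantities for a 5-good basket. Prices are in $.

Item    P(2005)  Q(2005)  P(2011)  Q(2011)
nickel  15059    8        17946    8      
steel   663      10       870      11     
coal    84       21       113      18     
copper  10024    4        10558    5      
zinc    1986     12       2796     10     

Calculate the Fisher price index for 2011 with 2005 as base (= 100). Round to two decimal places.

Laspeyres component (base-period weights):
ΣP(2011)Q(2005) = 17946×8 + 870×10 + 113×21 + 10558×4 + 2796×12 = 143568 + 8700 + 2373 + 42232 + 33552 = 230425
ΣP(2005)Q(2005) = 15059×8 + 663×10 + 84×21 + 10024×4 + 1986×12 = 120472 + 6630 + 1764 + 40096 + 23832 = 192794
L = 230425 / 192794 × 100 = 119.5188
Paasche component (current-period weights):
ΣP(2011)Q(2011) = 17946×8 + 870×11 + 113×18 + 10558×5 + 2796×10 = 143568 + 9570 + 2034 + 52790 + 27960 = 235922
ΣP(2005)Q(2011) = 15059×8 + 663×11 + 84×18 + 10024×5 + 1986×10 = 120472 + 7293 + 1512 + 50120 + 19860 = 199257
P = 235922 / 199257 × 100 = 118.4009
Fisher = √(L × P) = √(119.5188 × 118.4009) = 118.9585

118.96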